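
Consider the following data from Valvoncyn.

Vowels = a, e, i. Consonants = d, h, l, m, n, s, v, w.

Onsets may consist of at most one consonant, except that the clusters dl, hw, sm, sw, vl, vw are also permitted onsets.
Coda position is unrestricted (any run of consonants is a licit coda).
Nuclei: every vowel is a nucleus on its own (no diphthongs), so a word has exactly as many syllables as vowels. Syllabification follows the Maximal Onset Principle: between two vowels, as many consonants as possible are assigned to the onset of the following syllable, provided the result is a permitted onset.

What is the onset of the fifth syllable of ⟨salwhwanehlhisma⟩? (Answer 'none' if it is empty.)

Nuclei (vowels): a, a, e, i, a → 5 syllables.
Between /a/ (V1) and /a/ (V2): /lwhw/ — longest licit onset from the right is /hw/, leaving /lw/ as coda.
Between /a/ (V2) and /e/ (V3): /n/ → onset of the next syllable (single consonants are always licit onsets).
Between /e/ (V3) and /i/ (V4): /hlh/ — longest licit onset from the right is /h/, leaving /hl/ as coda.
Between /i/ (V4) and /a/ (V5): cluster /sm/ — /sm/ is itself a permitted onset, so the whole cluster goes right; preceding coda = ∅.
So the parse is salw.hwa.nehl.hi.sma.
Syllable 5 is /sma/: onset /sm/, nucleus /a/, coda ∅.

sm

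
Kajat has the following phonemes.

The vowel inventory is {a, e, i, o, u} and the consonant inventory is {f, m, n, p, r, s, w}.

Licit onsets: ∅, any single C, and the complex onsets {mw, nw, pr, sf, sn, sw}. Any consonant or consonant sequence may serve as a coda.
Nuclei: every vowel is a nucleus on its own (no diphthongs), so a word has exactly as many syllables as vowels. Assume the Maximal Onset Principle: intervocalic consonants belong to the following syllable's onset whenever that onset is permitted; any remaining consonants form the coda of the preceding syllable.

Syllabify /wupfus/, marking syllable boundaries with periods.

Vowels present: u, u; each is a nucleus, giving 2 syllables.
/u…u/ gap (V1→V2): /pf/; trying suffixes from longest down, /f/ is the first permitted one, so coda /p/ | onset /f/.

wup.fus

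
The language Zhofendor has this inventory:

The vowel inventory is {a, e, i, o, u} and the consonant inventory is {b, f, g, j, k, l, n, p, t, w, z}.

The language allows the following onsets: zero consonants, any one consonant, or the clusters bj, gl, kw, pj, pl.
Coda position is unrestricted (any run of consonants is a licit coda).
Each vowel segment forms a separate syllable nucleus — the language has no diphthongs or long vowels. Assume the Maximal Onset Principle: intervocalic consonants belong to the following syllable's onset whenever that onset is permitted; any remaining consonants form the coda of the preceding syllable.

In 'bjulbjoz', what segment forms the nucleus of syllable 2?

Vowels present: u, o; each is a nucleus, giving 2 syllables.
The second nucleus (vowel 2 from the left) is /o/.

o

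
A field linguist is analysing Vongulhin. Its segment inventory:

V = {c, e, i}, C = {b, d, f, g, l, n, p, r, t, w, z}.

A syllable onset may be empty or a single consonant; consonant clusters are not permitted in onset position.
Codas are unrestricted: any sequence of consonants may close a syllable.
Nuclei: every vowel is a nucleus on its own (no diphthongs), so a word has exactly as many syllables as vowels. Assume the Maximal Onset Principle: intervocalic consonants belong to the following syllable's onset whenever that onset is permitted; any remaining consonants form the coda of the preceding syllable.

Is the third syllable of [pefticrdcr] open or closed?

Vowels present: e, i, c, c; each is a nucleus, giving 4 syllables.
σ1/σ2 boundary: /ft/ — longest licit onset from the right is /t/, leaving /f/ as coda.
σ2/σ3 boundary: hiatus — the boundary sits between the two vowels.
σ3/σ4 boundary: /rd/ splits as /r/ + /d/ (/d/ is the longest suffix that is a licit onset).
Syllabification: pef.ti.cr.dcr.
Syllable 3 is /cr/ with coda /r/, so it is closed.

closed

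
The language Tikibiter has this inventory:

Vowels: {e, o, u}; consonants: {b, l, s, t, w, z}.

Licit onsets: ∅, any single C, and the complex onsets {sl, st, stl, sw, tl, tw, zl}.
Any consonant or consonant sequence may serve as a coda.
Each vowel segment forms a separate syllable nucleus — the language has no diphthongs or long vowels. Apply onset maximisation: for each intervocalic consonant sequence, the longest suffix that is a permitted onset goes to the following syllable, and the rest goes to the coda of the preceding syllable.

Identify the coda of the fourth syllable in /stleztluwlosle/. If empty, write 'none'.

none

The vowels are e, u, o, e — 4 nuclei, so 4 syllables.
V1 /e/ – V2 /u/: /ztl/ — longest licit onset from the right is /tl/, leaving /z/ as coda.
V2 /u/ – V3 /o/: /wl/; trying suffixes from longest down, /l/ is the first permitted one, so coda /w/ | onset /l/.
V3 /o/ – V4 /e/: /sl/ — entire cluster is a permitted onset → onset /sl/, coda ∅.
Putting it together: stlez.tluw.lo.sle.
Syllable 4 is /sle/: onset /sl/, nucleus /e/, coda ∅.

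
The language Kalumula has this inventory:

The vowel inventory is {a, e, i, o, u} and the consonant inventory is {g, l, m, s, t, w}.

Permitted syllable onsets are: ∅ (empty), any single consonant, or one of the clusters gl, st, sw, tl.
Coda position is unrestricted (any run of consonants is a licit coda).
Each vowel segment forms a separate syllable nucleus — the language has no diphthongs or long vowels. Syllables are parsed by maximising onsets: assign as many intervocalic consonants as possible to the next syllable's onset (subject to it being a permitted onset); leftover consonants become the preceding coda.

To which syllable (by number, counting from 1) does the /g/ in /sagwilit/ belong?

The vowels are a, i, i — 3 nuclei, so 3 syllables.
/a…i/ gap (V1→V2): /gw/ — longest licit onset from the right is /w/, leaving /g/ as coda.
/i…i/ gap (V2→V3): just /l/ — single C goes to the following onset.
Syllabification: sag.wi.lit.
The /g/ is in the coda of syllable 1 (/sag/).

1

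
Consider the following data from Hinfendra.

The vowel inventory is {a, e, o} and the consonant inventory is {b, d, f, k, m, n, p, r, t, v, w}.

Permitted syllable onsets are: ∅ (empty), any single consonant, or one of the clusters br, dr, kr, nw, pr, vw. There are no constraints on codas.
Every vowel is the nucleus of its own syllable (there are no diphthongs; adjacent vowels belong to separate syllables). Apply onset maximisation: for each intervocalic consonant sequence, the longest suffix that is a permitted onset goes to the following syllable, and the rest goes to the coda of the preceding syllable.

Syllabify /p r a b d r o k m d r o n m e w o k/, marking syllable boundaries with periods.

Nuclei (vowels): a, o, o, e, o → 5 syllables.
V1 /a/ – V2 /o/: /bdr/ splits as /b/ + /dr/ (/dr/ is the longest suffix that is a licit onset).
V2 /o/ – V3 /o/: cluster /kmdr/ — the longest permitted-onset suffix is /dr/; onset = /dr/, preceding coda = /km/.
V3 /o/ – V4 /e/: /nm/; trying suffixes from longest down, /m/ is the first permitted one, so coda /n/ | onset /m/.
V4 /e/ – V5 /o/: just /w/ — single C goes to the following onset.

prab.drokm.dron.me.wok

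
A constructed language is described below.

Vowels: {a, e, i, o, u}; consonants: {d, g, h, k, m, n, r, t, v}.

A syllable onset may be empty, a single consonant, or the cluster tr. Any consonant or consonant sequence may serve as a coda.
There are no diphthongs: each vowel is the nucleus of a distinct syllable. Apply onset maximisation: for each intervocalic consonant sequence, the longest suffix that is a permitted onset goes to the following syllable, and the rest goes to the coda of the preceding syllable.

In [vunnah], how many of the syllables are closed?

2

Vowels present: u, a; each is a nucleus, giving 2 syllables.
σ1/σ2 boundary: cluster /nn/ — the longest permitted-onset suffix is /n/; onset = /n/, preceding coda = /n/.
Syllabification: vun.nah.
Classifying each syllable: /vun/ (closed), /nah/ (closed).
Closed syllables: 2.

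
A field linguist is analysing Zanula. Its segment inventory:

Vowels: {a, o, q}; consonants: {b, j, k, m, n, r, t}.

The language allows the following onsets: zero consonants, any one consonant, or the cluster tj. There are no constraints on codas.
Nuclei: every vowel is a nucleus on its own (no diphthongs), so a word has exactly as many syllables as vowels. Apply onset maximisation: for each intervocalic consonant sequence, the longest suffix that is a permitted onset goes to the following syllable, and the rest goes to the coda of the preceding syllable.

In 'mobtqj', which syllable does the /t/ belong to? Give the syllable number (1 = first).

Nuclei (vowels): o, q → 2 syllables.
σ1/σ2 boundary: /bt/; trying suffixes from longest down, /t/ is the first permitted one, so coda /b/ | onset /t/.
Putting it together: mob.tqj.
The /t/ is in the onset of syllable 2 (/tqj/).

2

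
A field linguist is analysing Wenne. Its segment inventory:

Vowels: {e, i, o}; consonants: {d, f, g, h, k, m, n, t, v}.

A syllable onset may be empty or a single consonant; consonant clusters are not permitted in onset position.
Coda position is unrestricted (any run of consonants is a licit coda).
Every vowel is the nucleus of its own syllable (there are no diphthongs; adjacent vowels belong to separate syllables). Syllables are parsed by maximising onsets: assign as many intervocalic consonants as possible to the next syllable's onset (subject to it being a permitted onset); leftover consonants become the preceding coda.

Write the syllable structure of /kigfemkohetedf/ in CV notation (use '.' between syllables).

CVC.CVC.CV.CV.CVCC

Vowels present: i, e, o, e, e; each is a nucleus, giving 5 syllables.
/i…e/ gap (V1→V2): /gf/ — longest licit onset from the right is /f/, leaving /g/ as coda.
/e…o/ gap (V2→V3): /mk/ — longest licit onset from the right is /k/, leaving /m/ as coda.
/o…e/ gap (V3→V4): /h/ is a single consonant, so it becomes the next onset.
/e…e/ gap (V4→V5): /t/ → onset of the next syllable (single consonants are always licit onsets).
Syllabification: kig.fem.ko.he.tedf.
Mapping each syllable to C/V: /kig/ → CVC, /fem/ → CVC, /ko/ → CV, /he/ → CV, /tedf/ → CVCC.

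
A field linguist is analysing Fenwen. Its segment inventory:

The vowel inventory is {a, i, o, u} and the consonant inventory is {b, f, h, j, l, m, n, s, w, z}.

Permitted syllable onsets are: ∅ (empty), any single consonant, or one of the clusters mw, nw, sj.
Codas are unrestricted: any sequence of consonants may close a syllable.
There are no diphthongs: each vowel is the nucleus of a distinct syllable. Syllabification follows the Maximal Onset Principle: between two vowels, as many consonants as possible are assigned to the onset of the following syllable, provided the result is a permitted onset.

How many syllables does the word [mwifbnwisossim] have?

The vowels are i, i, o, i — 4 nuclei, so 4 syllables.

4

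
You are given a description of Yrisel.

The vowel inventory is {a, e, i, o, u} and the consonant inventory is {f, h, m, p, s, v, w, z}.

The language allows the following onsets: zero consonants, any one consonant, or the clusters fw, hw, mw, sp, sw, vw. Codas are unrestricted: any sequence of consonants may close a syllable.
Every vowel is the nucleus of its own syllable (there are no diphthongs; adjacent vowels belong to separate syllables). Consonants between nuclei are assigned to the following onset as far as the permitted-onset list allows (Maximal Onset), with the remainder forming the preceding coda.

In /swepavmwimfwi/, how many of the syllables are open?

2

Vowels present: e, a, i, i; each is a nucleus, giving 4 syllables.
Between /e/ (V1) and /a/ (V2): just /p/ — single C goes to the following onset.
Between /a/ (V2) and /i/ (V3): cluster /vmw/ — the longest permitted-onset suffix is /mw/; onset = /mw/, preceding coda = /v/.
Between /i/ (V3) and /i/ (V4): cluster /mfw/ — the longest permitted-onset suffix is /fw/; onset = /fw/, preceding coda = /m/.
Result: swe.pav.mwim.fwi.
Classifying each syllable: /swe/ (open), /pav/ (closed), /mwim/ (closed), /fwi/ (open).
Open syllables: 2.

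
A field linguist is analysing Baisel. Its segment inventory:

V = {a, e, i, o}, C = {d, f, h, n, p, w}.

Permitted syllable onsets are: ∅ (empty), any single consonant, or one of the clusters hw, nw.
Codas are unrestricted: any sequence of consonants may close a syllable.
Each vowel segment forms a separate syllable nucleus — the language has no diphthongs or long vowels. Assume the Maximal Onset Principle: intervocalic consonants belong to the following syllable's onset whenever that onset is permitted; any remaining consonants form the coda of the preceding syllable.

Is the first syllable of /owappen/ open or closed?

Nuclei (vowels): o, a, e → 3 syllables.
V1 /o/ – V2 /a/: /w/ → onset of the next syllable (single consonants are always licit onsets).
V2 /a/ – V3 /e/: cluster /pp/ — the longest permitted-onset suffix is /p/; onset = /p/, preceding coda = /p/.
Putting it together: o.wap.pen.
Syllable 1 is /o/; it ends in its nucleus with no coda, so it is open.

open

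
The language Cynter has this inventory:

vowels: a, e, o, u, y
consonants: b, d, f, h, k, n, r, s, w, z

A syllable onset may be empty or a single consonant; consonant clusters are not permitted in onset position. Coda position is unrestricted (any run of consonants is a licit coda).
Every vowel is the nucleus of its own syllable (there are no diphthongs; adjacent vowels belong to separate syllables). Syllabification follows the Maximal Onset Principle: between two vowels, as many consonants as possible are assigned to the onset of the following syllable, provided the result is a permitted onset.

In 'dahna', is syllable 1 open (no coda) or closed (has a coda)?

closed

Vowels present: a, a; each is a nucleus, giving 2 syllables.
V1 /a/ – V2 /a/: /hn/; trying suffixes from longest down, /n/ is the first permitted one, so coda /h/ | onset /n/.
Result: dah.na.
Syllable 1 is /dah/ with coda /h/, so it is closed.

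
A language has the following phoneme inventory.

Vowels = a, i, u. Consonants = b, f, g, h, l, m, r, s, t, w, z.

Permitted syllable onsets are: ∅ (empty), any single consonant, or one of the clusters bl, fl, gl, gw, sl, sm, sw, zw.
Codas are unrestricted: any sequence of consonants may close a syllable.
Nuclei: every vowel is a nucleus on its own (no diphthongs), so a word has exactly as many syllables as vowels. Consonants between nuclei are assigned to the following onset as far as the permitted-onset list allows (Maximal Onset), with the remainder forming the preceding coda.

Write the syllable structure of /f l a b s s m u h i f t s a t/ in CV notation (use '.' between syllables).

Nuclei (vowels): a, u, i, a → 4 syllables.
Between /a/ (V1) and /u/ (V2): /bssm/ splits as /bs/ + /sm/ (/sm/ is the longest suffix that is a licit onset).
Between /u/ (V2) and /i/ (V3): /h/ is a single consonant, so it becomes the next onset.
Between /i/ (V3) and /a/ (V4): cluster /fts/ — the longest permitted-onset suffix is /s/; onset = /s/, preceding coda = /ft/.
So the parse is flabs.smu.hift.sat.
Mapping each syllable to C/V: /flabs/ → CCVCC, /smu/ → CCV, /hift/ → CVCC, /sat/ → CVC.

CCVCC.CCV.CVCC.CVC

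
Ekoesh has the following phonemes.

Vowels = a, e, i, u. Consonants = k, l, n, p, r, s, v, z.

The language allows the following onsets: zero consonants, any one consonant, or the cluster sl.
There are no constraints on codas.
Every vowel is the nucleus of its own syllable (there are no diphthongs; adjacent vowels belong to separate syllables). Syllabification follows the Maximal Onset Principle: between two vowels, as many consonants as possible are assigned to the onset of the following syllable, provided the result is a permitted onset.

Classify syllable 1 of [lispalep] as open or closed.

The vowels are i, a, e — 3 nuclei, so 3 syllables.
/i…a/ gap (V1→V2): /sp/ — longest licit onset from the right is /p/, leaving /s/ as coda.
/a…e/ gap (V2→V3): just /l/ — single C goes to the following onset.
Putting it together: lis.pa.lep.
Syllable 1 is /lis/ with coda /s/, so it is closed.

closed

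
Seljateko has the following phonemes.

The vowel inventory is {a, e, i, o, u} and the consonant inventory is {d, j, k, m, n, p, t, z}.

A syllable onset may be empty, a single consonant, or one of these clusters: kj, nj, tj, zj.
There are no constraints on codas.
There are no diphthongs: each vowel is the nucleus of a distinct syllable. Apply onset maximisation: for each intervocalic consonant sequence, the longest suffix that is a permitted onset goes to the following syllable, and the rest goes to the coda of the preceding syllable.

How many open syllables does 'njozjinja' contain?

3

Vowels present: o, i, a; each is a nucleus, giving 3 syllables.
σ1/σ2 boundary: /zj/ is a licit onset in full, so it all attaches to the next syllable.
σ2/σ3 boundary: /nj/ — entire cluster is a permitted onset → onset /nj/, coda ∅.
So the parse is njo.zji.nja.
Classifying each syllable: /njo/ (open), /zji/ (open), /nja/ (open).
Open syllables: 3.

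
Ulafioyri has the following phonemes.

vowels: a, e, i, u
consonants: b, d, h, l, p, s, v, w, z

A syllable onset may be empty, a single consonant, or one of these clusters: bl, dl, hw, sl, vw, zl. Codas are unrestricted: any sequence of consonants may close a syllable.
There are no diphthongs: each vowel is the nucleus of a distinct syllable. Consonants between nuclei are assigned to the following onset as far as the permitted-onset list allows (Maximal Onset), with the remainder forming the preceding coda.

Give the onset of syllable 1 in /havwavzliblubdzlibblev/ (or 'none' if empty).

The vowels are a, a, i, u, i, e — 6 nuclei, so 6 syllables.
/a…a/ gap (V1→V2): /vw/ is a licit onset in full, so it all attaches to the next syllable.
/a…i/ gap (V2→V3): /vzl/; trying suffixes from longest down, /zl/ is the first permitted one, so coda /v/ | onset /zl/.
/i…u/ gap (V3→V4): /bl/ is a licit onset in full, so it all attaches to the next syllable.
/u…i/ gap (V4→V5): /bdzl/ splits as /bd/ + /zl/ (/zl/ is the longest suffix that is a licit onset).
/i…e/ gap (V5→V6): /bbl/; trying suffixes from longest down, /bl/ is the first permitted one, so coda /b/ | onset /bl/.
Result: ha.vwav.zli.blubd.zlib.blev.
Syllable 1 is /ha/: onset /h/, nucleus /a/, coda ∅.

h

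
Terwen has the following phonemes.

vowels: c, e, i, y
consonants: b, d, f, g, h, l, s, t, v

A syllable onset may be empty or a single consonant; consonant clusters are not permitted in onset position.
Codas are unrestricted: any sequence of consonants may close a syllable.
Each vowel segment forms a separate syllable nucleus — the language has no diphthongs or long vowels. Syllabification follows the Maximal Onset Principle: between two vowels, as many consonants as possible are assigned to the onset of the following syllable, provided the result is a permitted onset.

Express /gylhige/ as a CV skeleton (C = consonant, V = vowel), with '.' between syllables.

CVC.CV.CV

Nuclei (vowels): y, i, e → 3 syllables.
/y…i/ gap (V1→V2): /lh/ splits as /l/ + /h/ (/h/ is the longest suffix that is a licit onset).
/i…e/ gap (V2→V3): /g/ → onset of the next syllable (single consonants are always licit onsets).
Result: gyl.hi.ge.
Mapping each syllable to C/V: /gyl/ → CVC, /hi/ → CV, /ge/ → CV.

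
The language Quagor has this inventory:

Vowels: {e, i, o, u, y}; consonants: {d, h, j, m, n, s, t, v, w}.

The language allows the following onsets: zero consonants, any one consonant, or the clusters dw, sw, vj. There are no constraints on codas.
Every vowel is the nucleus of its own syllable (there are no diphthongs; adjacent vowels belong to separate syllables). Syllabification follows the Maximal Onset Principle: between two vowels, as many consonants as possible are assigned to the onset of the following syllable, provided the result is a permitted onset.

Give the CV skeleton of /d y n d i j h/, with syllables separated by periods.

Nuclei (vowels): y, i → 2 syllables.
/y…i/ gap (V1→V2): /nd/ splits as /n/ + /d/ (/d/ is the longest suffix that is a licit onset).
So the parse is dyn.dijh.
Mapping each syllable to C/V: /dyn/ → CVC, /dijh/ → CVCC.

CVC.CVCC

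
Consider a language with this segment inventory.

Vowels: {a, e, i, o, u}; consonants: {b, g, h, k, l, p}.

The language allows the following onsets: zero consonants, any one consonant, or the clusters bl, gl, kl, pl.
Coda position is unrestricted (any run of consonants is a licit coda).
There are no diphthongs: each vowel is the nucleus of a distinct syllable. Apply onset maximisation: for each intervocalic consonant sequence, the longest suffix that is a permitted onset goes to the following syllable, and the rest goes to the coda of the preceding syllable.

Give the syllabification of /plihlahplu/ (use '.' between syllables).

The vowels are i, a, u — 3 nuclei, so 3 syllables.
Between /i/ (V1) and /a/ (V2): /hl/; trying suffixes from longest down, /l/ is the first permitted one, so coda /h/ | onset /l/.
Between /a/ (V2) and /u/ (V3): /hpl/; trying suffixes from longest down, /pl/ is the first permitted one, so coda /h/ | onset /pl/.

plih.lah.plu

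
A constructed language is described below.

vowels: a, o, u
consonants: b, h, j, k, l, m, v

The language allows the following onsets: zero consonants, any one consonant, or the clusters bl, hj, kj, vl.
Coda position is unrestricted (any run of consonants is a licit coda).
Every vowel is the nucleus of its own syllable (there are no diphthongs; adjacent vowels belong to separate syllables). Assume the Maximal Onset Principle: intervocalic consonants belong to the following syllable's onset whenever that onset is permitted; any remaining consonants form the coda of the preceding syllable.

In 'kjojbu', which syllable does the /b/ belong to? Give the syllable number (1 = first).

The vowels are o, u — 2 nuclei, so 2 syllables.
V1 /o/ – V2 /u/: /jb/ splits as /j/ + /b/ (/b/ is the longest suffix that is a licit onset).
Result: kjoj.bu.
The /b/ is in the onset of syllable 2 (/bu/).

2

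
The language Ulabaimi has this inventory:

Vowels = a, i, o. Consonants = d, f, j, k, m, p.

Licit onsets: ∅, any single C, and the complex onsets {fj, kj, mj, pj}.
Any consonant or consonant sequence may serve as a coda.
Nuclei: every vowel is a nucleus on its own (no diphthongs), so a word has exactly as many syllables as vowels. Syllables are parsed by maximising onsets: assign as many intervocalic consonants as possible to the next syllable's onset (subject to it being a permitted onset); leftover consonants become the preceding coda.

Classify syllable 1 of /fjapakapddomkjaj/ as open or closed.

open

Nuclei (vowels): a, a, a, o, a → 5 syllables.
V1 /a/ – V2 /a/: /p/ → onset of the next syllable (single consonants are always licit onsets).
V2 /a/ – V3 /a/: just /k/ — single C goes to the following onset.
V3 /a/ – V4 /o/: /pdd/ splits as /pd/ + /d/ (/d/ is the longest suffix that is a licit onset).
V4 /o/ – V5 /a/: /mkj/ splits as /m/ + /kj/ (/kj/ is the longest suffix that is a licit onset).
Syllabification: fja.pa.kapd.dom.kjaj.
Syllable 1 is /fja/; it ends in its nucleus with no coda, so it is open.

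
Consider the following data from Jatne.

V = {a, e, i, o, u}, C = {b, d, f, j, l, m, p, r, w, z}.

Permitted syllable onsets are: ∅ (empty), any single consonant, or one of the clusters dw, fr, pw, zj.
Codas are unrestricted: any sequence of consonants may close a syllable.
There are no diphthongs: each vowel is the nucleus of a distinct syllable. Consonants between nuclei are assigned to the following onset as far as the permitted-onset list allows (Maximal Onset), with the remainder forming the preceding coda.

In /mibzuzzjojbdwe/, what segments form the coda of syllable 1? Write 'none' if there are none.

b

The vowels are i, u, o, e — 4 nuclei, so 4 syllables.
σ1/σ2 boundary: /bz/ — longest licit onset from the right is /z/, leaving /b/ as coda.
σ2/σ3 boundary: /zzj/ splits as /z/ + /zj/ (/zj/ is the longest suffix that is a licit onset).
σ3/σ4 boundary: /jbdw/ splits as /jb/ + /dw/ (/dw/ is the longest suffix that is a licit onset).
So the parse is mib.zuz.zjojb.dwe.
Syllable 1 is /mib/: onset /m/, nucleus /i/, coda /b/.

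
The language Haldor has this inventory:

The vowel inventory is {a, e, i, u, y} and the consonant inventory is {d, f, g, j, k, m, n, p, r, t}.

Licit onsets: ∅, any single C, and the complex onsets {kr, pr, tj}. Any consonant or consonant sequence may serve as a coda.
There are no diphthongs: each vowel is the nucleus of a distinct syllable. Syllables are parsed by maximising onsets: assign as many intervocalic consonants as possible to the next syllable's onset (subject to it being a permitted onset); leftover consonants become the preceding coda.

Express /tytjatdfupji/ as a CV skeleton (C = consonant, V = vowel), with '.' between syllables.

Vowels present: y, a, u, i; each is a nucleus, giving 4 syllables.
σ1/σ2 boundary: /tj/ is a licit onset in full, so it all attaches to the next syllable.
σ2/σ3 boundary: /tdf/ — longest licit onset from the right is /f/, leaving /td/ as coda.
σ3/σ4 boundary: /pj/ — longest licit onset from the right is /j/, leaving /p/ as coda.
Putting it together: ty.tjatd.fup.ji.
Mapping each syllable to C/V: /ty/ → CV, /tjatd/ → CCVCC, /fup/ → CVC, /ji/ → CV.

CV.CCVCC.CVC.CV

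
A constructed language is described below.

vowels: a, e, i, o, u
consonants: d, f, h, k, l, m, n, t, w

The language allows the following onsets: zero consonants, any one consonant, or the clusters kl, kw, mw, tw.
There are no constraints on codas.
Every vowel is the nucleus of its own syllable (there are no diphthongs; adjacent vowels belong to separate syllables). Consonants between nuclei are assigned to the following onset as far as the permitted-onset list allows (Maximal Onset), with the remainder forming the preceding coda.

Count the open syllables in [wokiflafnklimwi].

3

Vowels present: o, i, a, i, i; each is a nucleus, giving 5 syllables.
V1 /o/ – V2 /i/: /k/ → onset of the next syllable (single consonants are always licit onsets).
V2 /i/ – V3 /a/: cluster /fl/ — the longest permitted-onset suffix is /l/; onset = /l/, preceding coda = /f/.
V3 /a/ – V4 /i/: /fnkl/; trying suffixes from longest down, /kl/ is the first permitted one, so coda /fn/ | onset /kl/.
V4 /i/ – V5 /i/: cluster /mw/ — /mw/ is itself a permitted onset, so the whole cluster goes right; preceding coda = ∅.
So the parse is wo.kif.lafn.kli.mwi.
Classifying each syllable: /wo/ (open), /kif/ (closed), /lafn/ (closed), /kli/ (open), /mwi/ (open).
Open syllables: 3.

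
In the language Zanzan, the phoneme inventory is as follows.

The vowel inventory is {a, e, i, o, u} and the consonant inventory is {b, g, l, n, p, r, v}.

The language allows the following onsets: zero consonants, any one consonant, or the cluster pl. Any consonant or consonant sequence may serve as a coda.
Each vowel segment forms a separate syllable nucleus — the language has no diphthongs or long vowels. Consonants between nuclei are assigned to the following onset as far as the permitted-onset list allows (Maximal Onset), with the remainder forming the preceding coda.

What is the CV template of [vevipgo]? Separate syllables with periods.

Vowels present: e, i, o; each is a nucleus, giving 3 syllables.
σ1/σ2 boundary: just /v/ — single C goes to the following onset.
σ2/σ3 boundary: /pg/ splits as /p/ + /g/ (/g/ is the longest suffix that is a licit onset).
Putting it together: ve.vip.go.
Mapping each syllable to C/V: /ve/ → CV, /vip/ → CVC, /go/ → CV.

CV.CVC.CV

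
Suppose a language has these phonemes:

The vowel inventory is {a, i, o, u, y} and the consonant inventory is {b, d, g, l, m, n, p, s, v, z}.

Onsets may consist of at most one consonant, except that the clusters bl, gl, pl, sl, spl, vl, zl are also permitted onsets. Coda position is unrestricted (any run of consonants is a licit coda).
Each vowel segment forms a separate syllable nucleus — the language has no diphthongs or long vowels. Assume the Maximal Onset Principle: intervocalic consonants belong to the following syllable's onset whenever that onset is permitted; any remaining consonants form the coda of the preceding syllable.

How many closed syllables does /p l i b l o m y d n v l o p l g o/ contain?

2

Vowels present: i, o, y, o, o; each is a nucleus, giving 5 syllables.
σ1/σ2 boundary: /bl/ is a licit onset in full, so it all attaches to the next syllable.
σ2/σ3 boundary: /m/ is a single consonant, so it becomes the next onset.
σ3/σ4 boundary: /dnvl/ — longest licit onset from the right is /vl/, leaving /dn/ as coda.
σ4/σ5 boundary: /plg/; trying suffixes from longest down, /g/ is the first permitted one, so coda /pl/ | onset /g/.
Result: pli.blo.mydn.vlopl.go.
Classifying each syllable: /pli/ (open), /blo/ (open), /mydn/ (closed), /vlopl/ (closed), /go/ (open).
Closed syllables: 2.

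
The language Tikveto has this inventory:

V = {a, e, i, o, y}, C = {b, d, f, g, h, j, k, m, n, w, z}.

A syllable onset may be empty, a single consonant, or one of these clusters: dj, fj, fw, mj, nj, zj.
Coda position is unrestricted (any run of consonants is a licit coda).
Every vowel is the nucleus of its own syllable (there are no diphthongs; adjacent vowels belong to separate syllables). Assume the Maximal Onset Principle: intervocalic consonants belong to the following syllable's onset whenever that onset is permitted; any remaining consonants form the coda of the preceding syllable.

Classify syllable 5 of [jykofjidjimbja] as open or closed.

open

Vowels present: y, o, i, i, a; each is a nucleus, giving 5 syllables.
σ1/σ2 boundary: just /k/ — single C goes to the following onset.
σ2/σ3 boundary: /fj/ — entire cluster is a permitted onset → onset /fj/, coda ∅.
σ3/σ4 boundary: /dj/ is a licit onset in full, so it all attaches to the next syllable.
σ4/σ5 boundary: /mbj/; trying suffixes from longest down, /j/ is the first permitted one, so coda /mb/ | onset /j/.
Putting it together: jy.ko.fji.djimb.ja.
Syllable 5 is /ja/; it ends in its nucleus with no coda, so it is open.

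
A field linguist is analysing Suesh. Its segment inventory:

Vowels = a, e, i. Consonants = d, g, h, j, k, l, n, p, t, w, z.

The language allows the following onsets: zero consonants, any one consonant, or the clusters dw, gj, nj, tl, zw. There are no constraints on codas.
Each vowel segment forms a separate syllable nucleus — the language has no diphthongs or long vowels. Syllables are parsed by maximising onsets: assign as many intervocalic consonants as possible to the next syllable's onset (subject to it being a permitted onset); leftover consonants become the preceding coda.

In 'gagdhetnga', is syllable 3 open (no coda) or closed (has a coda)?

open

The vowels are a, e, a — 3 nuclei, so 3 syllables.
/a…e/ gap (V1→V2): /gdh/; trying suffixes from longest down, /h/ is the first permitted one, so coda /gd/ | onset /h/.
/e…a/ gap (V2→V3): /tng/ splits as /tn/ + /g/ (/g/ is the longest suffix that is a licit onset).
So the parse is gagd.hetn.ga.
Syllable 3 is /ga/; it ends in its nucleus with no coda, so it is open.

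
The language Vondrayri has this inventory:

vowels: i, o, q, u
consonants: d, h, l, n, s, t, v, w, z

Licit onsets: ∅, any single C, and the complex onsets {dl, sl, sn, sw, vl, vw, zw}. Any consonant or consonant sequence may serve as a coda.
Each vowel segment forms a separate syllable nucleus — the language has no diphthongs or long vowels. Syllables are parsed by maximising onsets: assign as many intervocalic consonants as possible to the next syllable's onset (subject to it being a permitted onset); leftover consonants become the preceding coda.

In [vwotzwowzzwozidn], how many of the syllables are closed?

3

Vowels present: o, o, o, i; each is a nucleus, giving 4 syllables.
V1 /o/ – V2 /o/: cluster /tzw/ — the longest permitted-onset suffix is /zw/; onset = /zw/, preceding coda = /t/.
V2 /o/ – V3 /o/: /wzzw/ — longest licit onset from the right is /zw/, leaving /wz/ as coda.
V3 /o/ – V4 /i/: /z/ is a single consonant, so it becomes the next onset.
Result: vwot.zwowz.zwo.zidn.
Classifying each syllable: /vwot/ (closed), /zwowz/ (closed), /zwo/ (open), /zidn/ (closed).
Closed syllables: 3.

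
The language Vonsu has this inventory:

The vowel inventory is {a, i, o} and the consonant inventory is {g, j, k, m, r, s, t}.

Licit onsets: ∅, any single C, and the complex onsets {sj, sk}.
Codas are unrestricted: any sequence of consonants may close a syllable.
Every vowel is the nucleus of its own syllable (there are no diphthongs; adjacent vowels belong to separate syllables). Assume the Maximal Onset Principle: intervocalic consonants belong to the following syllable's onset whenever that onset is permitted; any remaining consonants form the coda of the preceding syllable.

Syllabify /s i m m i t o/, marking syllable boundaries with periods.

sim.mi.to

The vowels are i, i, o — 3 nuclei, so 3 syllables.
V1 /i/ – V2 /i/: /mm/; trying suffixes from longest down, /m/ is the first permitted one, so coda /m/ | onset /m/.
V2 /i/ – V3 /o/: /t/ → onset of the next syllable (single consonants are always licit onsets).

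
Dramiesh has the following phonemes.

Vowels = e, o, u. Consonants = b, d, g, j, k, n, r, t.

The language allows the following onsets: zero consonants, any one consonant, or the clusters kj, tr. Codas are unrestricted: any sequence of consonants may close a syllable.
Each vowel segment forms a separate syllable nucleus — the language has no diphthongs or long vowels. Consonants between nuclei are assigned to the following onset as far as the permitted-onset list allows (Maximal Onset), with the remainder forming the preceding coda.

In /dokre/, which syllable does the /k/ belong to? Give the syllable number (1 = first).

1

Vowels present: o, e; each is a nucleus, giving 2 syllables.
/o…e/ gap (V1→V2): /kr/ — longest licit onset from the right is /r/, leaving /k/ as coda.
Result: dok.re.
The /k/ is in the coda of syllable 1 (/dok/).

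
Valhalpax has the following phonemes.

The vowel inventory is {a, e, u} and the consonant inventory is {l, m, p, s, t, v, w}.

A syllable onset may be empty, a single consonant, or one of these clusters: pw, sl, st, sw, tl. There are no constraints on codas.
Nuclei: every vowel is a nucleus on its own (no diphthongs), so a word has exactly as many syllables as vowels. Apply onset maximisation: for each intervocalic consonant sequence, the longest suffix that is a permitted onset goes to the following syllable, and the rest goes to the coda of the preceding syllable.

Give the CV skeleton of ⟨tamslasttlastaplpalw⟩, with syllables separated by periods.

CVC.CCVCC.CCV.CCVCC.CVCC

The vowels are a, a, a, a, a — 5 nuclei, so 5 syllables.
/a…a/ gap (V1→V2): cluster /msl/ — the longest permitted-onset suffix is /sl/; onset = /sl/, preceding coda = /m/.
/a…a/ gap (V2→V3): /sttl/ — longest licit onset from the right is /tl/, leaving /st/ as coda.
/a…a/ gap (V3→V4): /st/ — entire cluster is a permitted onset → onset /st/, coda ∅.
/a…a/ gap (V4→V5): /plp/; trying suffixes from longest down, /p/ is the first permitted one, so coda /pl/ | onset /p/.
Syllabification: tam.slast.tla.stapl.palw.
Mapping each syllable to C/V: /tam/ → CVC, /slast/ → CCVCC, /tla/ → CCV, /stapl/ → CCVCC, /palw/ → CVCC.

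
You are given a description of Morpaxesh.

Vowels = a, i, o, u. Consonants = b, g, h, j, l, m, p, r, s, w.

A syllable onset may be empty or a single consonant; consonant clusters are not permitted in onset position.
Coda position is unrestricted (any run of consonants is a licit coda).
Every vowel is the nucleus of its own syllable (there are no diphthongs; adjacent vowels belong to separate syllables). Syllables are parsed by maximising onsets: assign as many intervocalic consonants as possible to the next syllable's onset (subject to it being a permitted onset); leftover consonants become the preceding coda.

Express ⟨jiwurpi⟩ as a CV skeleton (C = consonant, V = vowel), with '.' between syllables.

CV.CVC.CV

The vowels are i, u, i — 3 nuclei, so 3 syllables.
V1 /i/ – V2 /u/: just /w/ — single C goes to the following onset.
V2 /u/ – V3 /i/: /rp/; trying suffixes from longest down, /p/ is the first permitted one, so coda /r/ | onset /p/.
Result: ji.wur.pi.
Mapping each syllable to C/V: /ji/ → CV, /wur/ → CVC, /pi/ → CV.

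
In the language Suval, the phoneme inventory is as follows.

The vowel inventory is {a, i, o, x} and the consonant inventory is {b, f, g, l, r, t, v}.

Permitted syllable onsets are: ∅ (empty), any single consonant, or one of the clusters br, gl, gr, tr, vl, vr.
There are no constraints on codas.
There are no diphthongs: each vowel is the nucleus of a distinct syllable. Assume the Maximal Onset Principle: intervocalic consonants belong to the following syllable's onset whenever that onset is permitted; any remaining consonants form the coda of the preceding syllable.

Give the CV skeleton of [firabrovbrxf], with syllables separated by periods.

The vowels are i, a, o, x — 4 nuclei, so 4 syllables.
Between /i/ (V1) and /a/ (V2): /r/ → onset of the next syllable (single consonants are always licit onsets).
Between /a/ (V2) and /o/ (V3): /br/ is a licit onset in full, so it all attaches to the next syllable.
Between /o/ (V3) and /x/ (V4): /vbr/ splits as /v/ + /br/ (/br/ is the longest suffix that is a licit onset).
So the parse is fi.ra.brov.brxf.
Mapping each syllable to C/V: /fi/ → CV, /ra/ → CV, /brov/ → CCVC, /brxf/ → CCVC.

CV.CV.CCVC.CCVC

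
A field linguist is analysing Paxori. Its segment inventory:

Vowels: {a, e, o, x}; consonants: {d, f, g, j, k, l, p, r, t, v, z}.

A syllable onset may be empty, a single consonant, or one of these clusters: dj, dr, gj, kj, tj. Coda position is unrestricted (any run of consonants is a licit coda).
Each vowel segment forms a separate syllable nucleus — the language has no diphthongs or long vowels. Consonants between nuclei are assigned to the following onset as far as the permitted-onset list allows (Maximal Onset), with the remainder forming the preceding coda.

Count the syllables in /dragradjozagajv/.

Vowels present: a, a, o, a, a; each is a nucleus, giving 5 syllables.

5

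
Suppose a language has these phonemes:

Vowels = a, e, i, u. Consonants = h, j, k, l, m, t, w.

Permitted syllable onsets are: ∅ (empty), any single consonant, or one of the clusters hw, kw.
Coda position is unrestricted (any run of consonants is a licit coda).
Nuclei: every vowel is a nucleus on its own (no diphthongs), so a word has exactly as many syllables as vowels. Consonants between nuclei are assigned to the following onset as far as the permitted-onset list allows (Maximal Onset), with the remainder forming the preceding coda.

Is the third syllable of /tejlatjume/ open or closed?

Nuclei (vowels): e, a, u, e → 4 syllables.
/e…a/ gap (V1→V2): /jl/; trying suffixes from longest down, /l/ is the first permitted one, so coda /j/ | onset /l/.
/a…u/ gap (V2→V3): /tj/ — longest licit onset from the right is /j/, leaving /t/ as coda.
/u…e/ gap (V3→V4): just /m/ — single C goes to the following onset.
Syllabification: tej.lat.ju.me.
Syllable 3 is /ju/; it ends in its nucleus with no coda, so it is open.

open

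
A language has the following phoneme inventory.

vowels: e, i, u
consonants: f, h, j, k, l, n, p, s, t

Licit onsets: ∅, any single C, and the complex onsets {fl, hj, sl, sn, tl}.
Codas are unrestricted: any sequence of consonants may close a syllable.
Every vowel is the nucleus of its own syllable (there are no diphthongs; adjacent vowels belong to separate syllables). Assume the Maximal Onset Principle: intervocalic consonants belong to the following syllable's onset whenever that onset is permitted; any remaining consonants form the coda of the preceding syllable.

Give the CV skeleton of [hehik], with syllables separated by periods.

CV.CVC

The vowels are e, i — 2 nuclei, so 2 syllables.
σ1/σ2 boundary: /h/ → onset of the next syllable (single consonants are always licit onsets).
Putting it together: he.hik.
Mapping each syllable to C/V: /he/ → CV, /hik/ → CVC.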